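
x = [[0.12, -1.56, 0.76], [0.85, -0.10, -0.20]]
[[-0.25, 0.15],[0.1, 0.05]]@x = [[0.10, 0.38, -0.22], [0.05, -0.16, 0.07]]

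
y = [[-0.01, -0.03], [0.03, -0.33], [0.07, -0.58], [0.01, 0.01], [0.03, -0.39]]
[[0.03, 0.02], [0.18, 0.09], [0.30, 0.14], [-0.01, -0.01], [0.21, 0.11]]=y @ [[-0.84, -0.86], [-0.61, -0.34]]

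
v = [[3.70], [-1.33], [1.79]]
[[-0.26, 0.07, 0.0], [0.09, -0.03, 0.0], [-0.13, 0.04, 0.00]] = v @ [[-0.07,0.02,0.0]]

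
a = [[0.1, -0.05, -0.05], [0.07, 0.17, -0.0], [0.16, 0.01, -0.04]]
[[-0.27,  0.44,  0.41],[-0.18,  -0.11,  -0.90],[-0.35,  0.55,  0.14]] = a@[[-1.43, 3.94, 1.28], [-0.47, -2.27, -5.81], [2.97, 1.35, 0.12]]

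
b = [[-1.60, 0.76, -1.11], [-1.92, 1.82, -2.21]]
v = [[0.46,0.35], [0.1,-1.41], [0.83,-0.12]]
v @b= [[-1.41, 0.99, -1.28], [2.55, -2.49, 3.01], [-1.1, 0.41, -0.66]]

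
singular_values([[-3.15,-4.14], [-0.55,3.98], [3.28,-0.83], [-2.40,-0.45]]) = [6.34, 4.52]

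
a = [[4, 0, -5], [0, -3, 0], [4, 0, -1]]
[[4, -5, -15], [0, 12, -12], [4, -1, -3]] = a @ [[1, 0, 0], [0, -4, 4], [0, 1, 3]]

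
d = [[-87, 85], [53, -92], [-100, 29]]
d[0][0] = -87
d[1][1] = -92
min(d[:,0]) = -100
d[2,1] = 29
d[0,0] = -87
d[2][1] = 29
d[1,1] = -92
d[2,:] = [-100, 29]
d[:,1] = [85, -92, 29]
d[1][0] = 53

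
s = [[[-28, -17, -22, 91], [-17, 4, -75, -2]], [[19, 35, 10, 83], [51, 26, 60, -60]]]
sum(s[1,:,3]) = 23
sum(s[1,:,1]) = 61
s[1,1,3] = -60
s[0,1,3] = -2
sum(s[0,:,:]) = -66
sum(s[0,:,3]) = 89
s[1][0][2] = 10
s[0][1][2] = -75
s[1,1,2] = 60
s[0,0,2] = -22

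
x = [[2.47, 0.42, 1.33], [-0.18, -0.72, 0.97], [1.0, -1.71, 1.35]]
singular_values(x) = [3.32, 2.0, 0.54]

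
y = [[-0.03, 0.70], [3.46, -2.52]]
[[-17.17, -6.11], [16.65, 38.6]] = y@ [[-13.47, 4.95], [-25.1, -8.52]]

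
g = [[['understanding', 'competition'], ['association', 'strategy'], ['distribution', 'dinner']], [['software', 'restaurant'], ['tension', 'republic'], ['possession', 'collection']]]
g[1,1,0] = 'tension'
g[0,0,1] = 'competition'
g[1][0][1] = 'restaurant'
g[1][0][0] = 'software'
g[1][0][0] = 'software'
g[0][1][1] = 'strategy'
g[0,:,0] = ['understanding', 'association', 'distribution']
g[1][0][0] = 'software'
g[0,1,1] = 'strategy'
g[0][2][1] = 'dinner'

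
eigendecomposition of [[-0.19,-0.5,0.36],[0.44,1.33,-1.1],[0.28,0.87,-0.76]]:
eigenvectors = [[-0.34, 0.92, 0.60],[0.8, -0.38, 0.37],[0.49, -0.09, 0.71]]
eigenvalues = [0.47, -0.02, -0.07]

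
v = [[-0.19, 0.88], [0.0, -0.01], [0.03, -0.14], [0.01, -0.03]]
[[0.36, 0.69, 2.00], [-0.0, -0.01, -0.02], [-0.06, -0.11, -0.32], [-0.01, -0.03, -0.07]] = v @ [[-0.32, -0.61, -1.79], [0.34, 0.65, 1.89]]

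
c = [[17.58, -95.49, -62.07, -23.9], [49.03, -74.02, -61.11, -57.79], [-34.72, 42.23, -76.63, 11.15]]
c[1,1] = -74.02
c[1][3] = -57.79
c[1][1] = -74.02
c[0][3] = -23.9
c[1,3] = -57.79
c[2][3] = 11.15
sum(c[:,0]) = 31.89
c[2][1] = 42.23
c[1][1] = -74.02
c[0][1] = -95.49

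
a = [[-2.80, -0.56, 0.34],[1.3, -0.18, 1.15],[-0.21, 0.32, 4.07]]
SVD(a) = [[-0.09,0.91,-0.4], [-0.26,-0.41,-0.87], [-0.96,0.02,0.27]] @ diag([4.249324617357298, 3.1213005736448975, 0.47562908372521195]) @ [[0.03, -0.05, -1.0], [-0.99, -0.14, -0.02], [-0.14, 0.99, -0.05]]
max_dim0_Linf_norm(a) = 4.07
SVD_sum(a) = [[-0.01,0.02,0.39], [-0.03,0.05,1.1], [-0.12,0.20,4.08]] + [[-2.81, -0.39, -0.06], [1.28, 0.18, 0.03], [-0.07, -0.01, -0.00]] + [[0.03, -0.19, 0.01], [0.06, -0.41, 0.02], [-0.02, 0.13, -0.01]]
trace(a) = 1.09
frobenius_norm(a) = 5.29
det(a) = 6.31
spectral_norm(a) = 4.25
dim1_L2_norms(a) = [2.88, 1.74, 4.09]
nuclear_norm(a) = 7.85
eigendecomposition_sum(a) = [[-2.92, -0.76, 0.29], [1.77, 0.46, -0.17], [-0.18, -0.05, 0.02]] + [[0.12, 0.2, -0.06], [-0.46, -0.73, 0.21], [0.04, 0.06, -0.02]] + [[-0.00, 0.01, 0.11],[-0.02, 0.08, 1.11],[-0.07, 0.31, 4.07]]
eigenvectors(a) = [[-0.85,-0.26,0.03], [0.52,0.96,0.26], [-0.05,-0.08,0.96]]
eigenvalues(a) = [-2.44, -0.62, 4.15]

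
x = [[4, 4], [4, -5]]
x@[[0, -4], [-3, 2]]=[[-12, -8], [15, -26]]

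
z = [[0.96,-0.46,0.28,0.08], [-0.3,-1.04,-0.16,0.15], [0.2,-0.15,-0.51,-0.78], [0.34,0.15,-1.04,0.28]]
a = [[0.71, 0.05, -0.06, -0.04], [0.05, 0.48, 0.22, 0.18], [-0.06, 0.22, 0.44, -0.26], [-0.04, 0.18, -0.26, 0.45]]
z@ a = [[0.64, -0.1, -0.06, -0.16], [-0.26, -0.52, -0.32, -0.07], [0.20, -0.31, -0.07, -0.25], [0.30, -0.09, -0.52, 0.41]]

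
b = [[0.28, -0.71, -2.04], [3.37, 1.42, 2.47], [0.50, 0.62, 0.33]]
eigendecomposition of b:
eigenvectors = [[-0.17+0.49j, (-0.17-0.49j), 0.24+0.00j], [(0.82+0j), (0.82-0j), -0.88+0.00j], [(0.22-0.12j), (0.22+0.12j), (0.42+0j)]]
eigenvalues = [(1.36+1.69j), (1.36-1.69j), (-0.68+0j)]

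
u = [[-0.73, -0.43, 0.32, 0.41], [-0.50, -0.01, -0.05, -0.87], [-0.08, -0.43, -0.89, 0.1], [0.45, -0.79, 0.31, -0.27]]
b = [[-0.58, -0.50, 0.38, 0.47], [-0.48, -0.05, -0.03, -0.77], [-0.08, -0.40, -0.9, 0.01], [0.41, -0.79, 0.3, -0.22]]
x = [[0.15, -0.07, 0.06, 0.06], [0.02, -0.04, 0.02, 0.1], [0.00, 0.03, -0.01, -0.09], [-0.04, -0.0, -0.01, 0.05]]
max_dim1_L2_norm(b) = 0.99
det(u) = -0.99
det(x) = -0.00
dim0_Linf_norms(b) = [0.58, 0.79, 0.9, 0.77]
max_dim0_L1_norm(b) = 1.74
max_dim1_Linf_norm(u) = 0.89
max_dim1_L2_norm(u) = 1.0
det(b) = -0.82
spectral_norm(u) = 1.01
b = x + u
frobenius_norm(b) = 1.92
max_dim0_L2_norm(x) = 0.16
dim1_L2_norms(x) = [0.19, 0.11, 0.1, 0.06]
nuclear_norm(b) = 3.82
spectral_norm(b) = 1.07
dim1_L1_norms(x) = [0.34, 0.18, 0.13, 0.1]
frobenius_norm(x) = 0.25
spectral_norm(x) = 0.21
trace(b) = -1.75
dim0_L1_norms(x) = [0.21, 0.14, 0.1, 0.3]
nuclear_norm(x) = 0.34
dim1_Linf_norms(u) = [0.73, 0.87, 0.89, 0.79]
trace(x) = 0.15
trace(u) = -1.90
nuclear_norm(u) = 3.99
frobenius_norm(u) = 2.00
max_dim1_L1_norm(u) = 1.89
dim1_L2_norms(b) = [0.98, 0.91, 0.99, 0.96]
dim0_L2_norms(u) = [1.0, 1.0, 1.0, 1.0]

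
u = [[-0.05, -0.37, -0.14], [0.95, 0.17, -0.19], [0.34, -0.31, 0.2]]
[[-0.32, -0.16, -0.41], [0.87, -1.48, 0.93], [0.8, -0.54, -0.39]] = u @ [[1.28, -1.52, 0.57], [-0.01, 0.42, 1.35], [1.82, 0.54, -0.85]]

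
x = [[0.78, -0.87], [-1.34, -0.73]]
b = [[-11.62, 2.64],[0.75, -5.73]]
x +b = [[-10.84, 1.77], [-0.59, -6.46]]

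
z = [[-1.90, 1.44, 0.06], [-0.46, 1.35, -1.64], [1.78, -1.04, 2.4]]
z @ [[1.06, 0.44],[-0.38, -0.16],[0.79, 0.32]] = [[-2.51, -1.05], [-2.30, -0.94], [4.18, 1.72]]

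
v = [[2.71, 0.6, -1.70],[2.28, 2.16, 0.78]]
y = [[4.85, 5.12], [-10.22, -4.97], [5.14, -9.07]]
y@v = [[24.82, 13.97, -4.25],[-39.03, -16.87, 13.50],[-6.75, -16.51, -15.81]]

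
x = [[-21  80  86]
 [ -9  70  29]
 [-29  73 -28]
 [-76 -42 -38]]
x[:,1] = [80, 70, 73, -42]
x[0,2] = 86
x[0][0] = -21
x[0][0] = -21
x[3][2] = -38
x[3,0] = -76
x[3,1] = -42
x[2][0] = -29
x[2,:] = [-29, 73, -28]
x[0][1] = 80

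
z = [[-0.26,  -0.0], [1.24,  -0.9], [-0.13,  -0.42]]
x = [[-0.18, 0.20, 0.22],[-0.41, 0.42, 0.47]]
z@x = [[0.05,  -0.05,  -0.06], [0.15,  -0.13,  -0.15], [0.2,  -0.2,  -0.23]]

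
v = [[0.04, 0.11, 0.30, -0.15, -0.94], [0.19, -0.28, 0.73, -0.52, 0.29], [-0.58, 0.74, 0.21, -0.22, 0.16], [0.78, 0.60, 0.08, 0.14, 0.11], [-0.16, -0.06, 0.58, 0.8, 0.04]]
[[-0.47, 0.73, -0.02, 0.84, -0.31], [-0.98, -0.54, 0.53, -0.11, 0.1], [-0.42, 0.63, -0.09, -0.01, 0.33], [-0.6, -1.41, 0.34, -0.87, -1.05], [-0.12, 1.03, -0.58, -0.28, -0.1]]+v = [[-0.43, 0.84, 0.28, 0.69, -1.25], [-0.79, -0.82, 1.26, -0.63, 0.39], [-1.00, 1.37, 0.12, -0.23, 0.49], [0.18, -0.81, 0.42, -0.73, -0.94], [-0.28, 0.97, 0.0, 0.52, -0.06]]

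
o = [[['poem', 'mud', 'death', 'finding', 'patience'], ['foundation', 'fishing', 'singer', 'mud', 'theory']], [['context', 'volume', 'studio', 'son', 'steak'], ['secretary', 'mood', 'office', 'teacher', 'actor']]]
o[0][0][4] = 'patience'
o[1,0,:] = ['context', 'volume', 'studio', 'son', 'steak']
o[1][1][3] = 'teacher'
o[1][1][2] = 'office'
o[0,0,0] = 'poem'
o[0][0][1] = 'mud'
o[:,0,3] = ['finding', 'son']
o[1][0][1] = 'volume'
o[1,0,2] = 'studio'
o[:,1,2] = ['singer', 'office']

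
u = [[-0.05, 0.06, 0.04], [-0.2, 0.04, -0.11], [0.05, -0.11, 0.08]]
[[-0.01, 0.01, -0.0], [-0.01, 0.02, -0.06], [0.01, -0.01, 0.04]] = u@[[0.07, -0.1, 0.12], [-0.06, 0.08, -0.12], [-0.06, 0.05, 0.24]]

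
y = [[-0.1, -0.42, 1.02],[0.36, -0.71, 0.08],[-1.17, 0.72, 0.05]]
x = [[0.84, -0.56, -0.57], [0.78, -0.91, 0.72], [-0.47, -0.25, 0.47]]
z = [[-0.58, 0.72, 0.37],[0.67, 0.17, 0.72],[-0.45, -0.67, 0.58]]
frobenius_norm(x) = 1.95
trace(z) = 0.17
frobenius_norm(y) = 1.94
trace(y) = -0.76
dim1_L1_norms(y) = [1.54, 1.15, 1.94]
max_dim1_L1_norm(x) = 2.41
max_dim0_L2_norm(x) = 1.24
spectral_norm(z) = 1.00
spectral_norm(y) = 1.57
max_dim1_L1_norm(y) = 1.94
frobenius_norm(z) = 1.73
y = z @ x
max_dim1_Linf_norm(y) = 1.17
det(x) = 0.54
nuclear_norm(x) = 2.99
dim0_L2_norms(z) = [0.99, 1.0, 1.0]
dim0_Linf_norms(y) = [1.17, 0.72, 1.02]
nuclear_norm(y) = 2.97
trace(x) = 0.40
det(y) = -0.53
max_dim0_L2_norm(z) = 1.0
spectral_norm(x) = 1.57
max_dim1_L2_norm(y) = 1.37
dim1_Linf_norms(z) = [0.72, 0.72, 0.67]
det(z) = -0.99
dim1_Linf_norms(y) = [1.02, 0.71, 1.17]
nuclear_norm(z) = 2.99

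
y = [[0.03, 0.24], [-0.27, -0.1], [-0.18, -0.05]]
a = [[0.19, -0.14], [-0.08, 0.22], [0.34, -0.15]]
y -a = [[-0.16, 0.38],[-0.19, -0.32],[-0.52, 0.10]]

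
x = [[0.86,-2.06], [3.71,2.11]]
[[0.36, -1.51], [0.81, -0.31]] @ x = [[-5.29,-3.93],  [-0.45,-2.32]]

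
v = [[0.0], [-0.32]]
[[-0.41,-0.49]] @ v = [[0.16]]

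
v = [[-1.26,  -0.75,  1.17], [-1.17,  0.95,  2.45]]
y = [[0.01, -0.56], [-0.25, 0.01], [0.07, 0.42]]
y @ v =[[0.64, -0.54, -1.36], [0.3, 0.2, -0.27], [-0.58, 0.35, 1.11]]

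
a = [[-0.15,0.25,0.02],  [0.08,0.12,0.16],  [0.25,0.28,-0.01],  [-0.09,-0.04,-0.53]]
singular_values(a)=[0.58, 0.4, 0.27]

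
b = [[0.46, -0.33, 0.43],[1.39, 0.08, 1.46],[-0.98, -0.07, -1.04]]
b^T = [[0.46, 1.39, -0.98],[-0.33, 0.08, -0.07],[0.43, 1.46, -1.04]]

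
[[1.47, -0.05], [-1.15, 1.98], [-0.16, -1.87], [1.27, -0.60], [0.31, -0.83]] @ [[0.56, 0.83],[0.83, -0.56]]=[[0.78, 1.25], [1.0, -2.06], [-1.64, 0.91], [0.21, 1.39], [-0.52, 0.72]]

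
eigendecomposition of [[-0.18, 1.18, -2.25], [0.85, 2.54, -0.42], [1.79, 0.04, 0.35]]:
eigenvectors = [[0.70+0.00j,0.70-0.00j,(-0.24+0j)],[(-0.12-0.2j),(-0.12+0.2j),-0.95+0.00j],[(-0.12-0.67j),(-0.12+0.67j),(-0.2+0j)]]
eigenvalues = [(0.02+1.81j), (0.02-1.81j), (2.66+0j)]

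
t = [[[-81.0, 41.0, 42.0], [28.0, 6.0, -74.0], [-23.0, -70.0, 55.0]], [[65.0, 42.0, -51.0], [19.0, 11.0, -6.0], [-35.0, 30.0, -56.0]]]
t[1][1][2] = -6.0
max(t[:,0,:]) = 65.0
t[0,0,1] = 41.0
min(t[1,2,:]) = -56.0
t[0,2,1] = -70.0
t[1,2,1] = 30.0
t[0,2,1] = -70.0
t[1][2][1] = 30.0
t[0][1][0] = 28.0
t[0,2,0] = -23.0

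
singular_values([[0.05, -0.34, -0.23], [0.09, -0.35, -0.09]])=[0.55, 0.1]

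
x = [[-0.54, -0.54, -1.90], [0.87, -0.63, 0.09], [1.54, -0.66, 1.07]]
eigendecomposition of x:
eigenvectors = [[(-0.74+0j), (-0.74-0j), (-0.57+0j)],[-0.10+0.36j, (-0.1-0.36j), (-0.73+0j)],[(0.22+0.52j), 0.22-0.52j, 0.37+0.00j]]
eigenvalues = [(-0.05+1.59j), (-0.05-1.59j), 0j]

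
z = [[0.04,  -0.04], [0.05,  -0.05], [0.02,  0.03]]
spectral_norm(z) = 0.09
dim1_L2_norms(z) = [0.06, 0.07, 0.04]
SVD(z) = [[-0.62, 0.06], [-0.78, 0.07], [0.09, 1.00]] @ diag([0.09087858500166335, 0.03522900492627417]) @ [[-0.68,0.73], [0.73,0.68]]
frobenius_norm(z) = 0.10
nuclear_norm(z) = 0.13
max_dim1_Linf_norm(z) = 0.05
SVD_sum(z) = [[0.04, -0.04], [0.05, -0.05], [-0.01, 0.01]] + [[0.0, 0.0], [0.00, 0.00], [0.03, 0.02]]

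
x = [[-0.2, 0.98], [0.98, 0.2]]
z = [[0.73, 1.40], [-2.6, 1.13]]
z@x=[[1.23, 1.0], [1.63, -2.32]]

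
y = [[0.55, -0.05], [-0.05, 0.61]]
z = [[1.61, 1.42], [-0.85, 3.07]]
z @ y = [[0.81,0.79], [-0.62,1.92]]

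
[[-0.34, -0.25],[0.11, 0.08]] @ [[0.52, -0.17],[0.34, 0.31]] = [[-0.26, -0.02], [0.08, 0.01]]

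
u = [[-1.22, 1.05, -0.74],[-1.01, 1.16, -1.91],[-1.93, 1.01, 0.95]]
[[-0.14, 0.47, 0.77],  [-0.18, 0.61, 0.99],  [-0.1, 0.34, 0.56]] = u @ [[0.02, -0.07, -0.11], [-0.09, 0.30, 0.49], [0.03, -0.10, -0.16]]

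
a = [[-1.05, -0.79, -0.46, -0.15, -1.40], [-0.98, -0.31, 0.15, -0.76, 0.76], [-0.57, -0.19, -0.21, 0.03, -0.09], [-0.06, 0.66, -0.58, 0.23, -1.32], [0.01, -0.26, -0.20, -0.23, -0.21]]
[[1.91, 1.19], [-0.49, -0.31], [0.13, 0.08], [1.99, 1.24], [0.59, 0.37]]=a@[[0.14, 0.09], [0.22, 0.14], [-0.81, -0.51], [-1.0, -0.63], [-1.22, -0.76]]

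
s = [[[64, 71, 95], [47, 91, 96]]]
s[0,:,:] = [[64, 71, 95], [47, 91, 96]]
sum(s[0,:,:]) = 464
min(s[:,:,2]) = 95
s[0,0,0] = 64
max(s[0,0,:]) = 95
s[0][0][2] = 95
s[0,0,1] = 71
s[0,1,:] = [47, 91, 96]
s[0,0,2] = 95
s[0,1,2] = 96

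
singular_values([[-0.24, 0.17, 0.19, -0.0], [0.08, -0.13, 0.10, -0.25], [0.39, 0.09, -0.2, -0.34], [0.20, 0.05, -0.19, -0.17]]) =[0.7, 0.29, 0.24, 0.05]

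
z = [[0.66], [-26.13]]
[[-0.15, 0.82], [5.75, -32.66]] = z @[[-0.22, 1.25]]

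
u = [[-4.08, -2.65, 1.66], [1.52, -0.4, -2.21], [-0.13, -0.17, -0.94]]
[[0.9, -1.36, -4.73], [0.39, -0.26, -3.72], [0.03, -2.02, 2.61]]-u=[[4.98, 1.29, -6.39], [-1.13, 0.14, -1.51], [0.16, -1.85, 3.55]]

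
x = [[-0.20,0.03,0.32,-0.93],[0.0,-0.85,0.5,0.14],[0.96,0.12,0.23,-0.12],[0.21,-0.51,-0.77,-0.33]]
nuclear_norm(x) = 4.00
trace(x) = -1.15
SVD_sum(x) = [[-0.3,  -0.37,  0.03,  -0.69], [-0.10,  -0.12,  0.01,  -0.23], [0.10,  0.13,  -0.01,  0.24], [-0.14,  -0.17,  0.01,  -0.33]] + [[-0.09, 0.03, 0.06, 0.03], [-0.06, 0.02, 0.04, 0.02], [0.51, -0.16, -0.33, -0.15], [0.6, -0.19, -0.39, -0.18]] + [[0.22, 0.27, 0.32, -0.23],  [-0.08, -0.09, -0.11, 0.08],  [0.28, 0.34, 0.41, -0.29],  [-0.21, -0.25, -0.31, 0.22]] + [[-0.04, 0.10, -0.09, -0.04], [0.24, -0.65, 0.57, 0.27], [0.07, -0.18, 0.16, 0.08], [-0.04, 0.11, -0.09, -0.04]]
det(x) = -1.00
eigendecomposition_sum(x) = [[0.27+0.00j, (0.09+0j), (0.38+0j), -0.21+0.00j],[0.09+0.00j, 0.03+0.00j, (0.12+0j), (-0.07+0j)],[(0.38+0j), (0.12+0j), (0.54+0j), -0.30+0.00j],[-0.21+0.00j, (-0.07+0j), -0.30-0.00j, (0.17-0j)]] + [[(-0.18+0.26j), 0.11-0.15j, (-0.08-0.23j), -0.33-0.14j], [(0.1-0.16j), (-0.06+0.09j), (0.05+0.13j), (0.19+0.07j)], [(0.24-0j), (-0.14-0j), (-0.1+0.15j), (0.06+0.26j)], [(0.24+0.26j), -0.13-0.16j, -0.27+0.03j, (-0.23+0.33j)]] + [[(-0.18-0.26j), (0.11+0.15j), (-0.08+0.23j), (-0.33+0.14j)], [(0.1+0.16j), -0.06-0.09j, (0.05-0.13j), 0.19-0.07j], [0.24+0.00j, -0.14+0.00j, -0.10-0.15j, (0.06-0.26j)], [(0.24-0.26j), (-0.13+0.16j), -0.27-0.03j, (-0.23-0.33j)]] + [[(-0.1+0j), -0.28+0.00j, (0.1-0j), -0.07-0.00j], [-0.28+0.00j, -0.76+0.00j, (0.27-0j), -0.18-0.00j], [0.10-0.00j, 0.28-0.00j, (-0.1+0j), 0.06+0.00j], [(-0.06+0j), (-0.17+0j), (0.06-0j), -0.04-0.00j]]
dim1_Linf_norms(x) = [0.93, 0.85, 0.96, 0.77]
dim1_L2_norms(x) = [1.0, 1.0, 1.0, 1.0]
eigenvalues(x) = [(1+0j), (-0.57+0.82j), (-0.57-0.82j), (-1+0j)]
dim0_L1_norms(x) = [1.37, 1.51, 1.82, 1.52]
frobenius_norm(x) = 2.00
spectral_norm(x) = 1.01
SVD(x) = [[-0.83, 0.11, -0.53, 0.15], [-0.28, 0.08, 0.19, -0.94], [0.29, -0.64, -0.66, -0.27], [-0.39, -0.76, 0.50, 0.15]] @ diag([1.0061071138488407, 1.003864560598415, 0.9998160334640522, 0.994973526615417]) @ [[0.36, 0.44, -0.03, 0.82],[-0.79, 0.25, 0.51, 0.23],[-0.43, -0.51, -0.61, 0.43],[-0.25, 0.7, -0.6, -0.29]]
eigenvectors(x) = [[0.52+0.00j, -0.12-0.55j, (-0.12+0.55j), 0.32+0.00j], [0.17+0.00j, 0.09+0.31j, (0.09-0.31j), (0.87+0j)], [0.73+0.00j, (-0.29+0.31j), -0.29-0.31j, (-0.32+0j)], [(-0.41+0j), -0.63+0.00j, (-0.63-0j), (0.2+0j)]]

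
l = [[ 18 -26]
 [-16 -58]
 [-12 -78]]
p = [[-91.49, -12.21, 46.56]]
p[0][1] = -12.21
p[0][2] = 46.56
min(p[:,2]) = 46.56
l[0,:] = [18, -26]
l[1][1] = -58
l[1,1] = -58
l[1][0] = -16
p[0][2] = 46.56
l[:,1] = [-26, -58, -78]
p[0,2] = 46.56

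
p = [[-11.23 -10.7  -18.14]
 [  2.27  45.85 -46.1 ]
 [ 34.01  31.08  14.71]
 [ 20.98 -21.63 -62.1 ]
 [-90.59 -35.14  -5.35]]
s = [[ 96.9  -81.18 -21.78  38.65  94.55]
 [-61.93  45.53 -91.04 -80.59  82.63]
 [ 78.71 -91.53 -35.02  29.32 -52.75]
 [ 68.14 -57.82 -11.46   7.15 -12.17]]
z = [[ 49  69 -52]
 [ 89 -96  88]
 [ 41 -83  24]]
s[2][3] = 29.32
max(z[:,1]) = 69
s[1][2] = -91.04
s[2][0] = 78.71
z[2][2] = 24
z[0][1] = 69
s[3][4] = -12.17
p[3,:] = [20.98, -21.63, -62.1]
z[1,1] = -96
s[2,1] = -91.53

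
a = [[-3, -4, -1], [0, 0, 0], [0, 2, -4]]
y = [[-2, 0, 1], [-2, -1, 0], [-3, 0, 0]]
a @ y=[[17, 4, -3], [0, 0, 0], [8, -2, 0]]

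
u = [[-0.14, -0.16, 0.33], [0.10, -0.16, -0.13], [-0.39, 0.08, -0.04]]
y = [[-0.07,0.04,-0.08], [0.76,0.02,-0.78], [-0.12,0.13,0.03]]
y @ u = [[0.05, -0.00, -0.03], [0.20, -0.19, 0.28], [0.02, 0.00, -0.06]]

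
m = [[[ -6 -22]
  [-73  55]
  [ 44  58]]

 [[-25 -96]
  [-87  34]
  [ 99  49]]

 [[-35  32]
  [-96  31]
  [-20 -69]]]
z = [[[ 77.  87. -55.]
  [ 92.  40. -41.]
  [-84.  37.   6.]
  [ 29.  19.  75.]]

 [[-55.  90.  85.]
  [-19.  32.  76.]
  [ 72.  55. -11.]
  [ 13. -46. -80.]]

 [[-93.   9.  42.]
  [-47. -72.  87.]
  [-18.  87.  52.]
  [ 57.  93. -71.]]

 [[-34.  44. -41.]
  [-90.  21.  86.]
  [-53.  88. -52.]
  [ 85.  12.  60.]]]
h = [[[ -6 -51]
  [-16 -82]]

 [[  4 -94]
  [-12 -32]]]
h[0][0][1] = -51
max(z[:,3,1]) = 93.0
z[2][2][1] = 87.0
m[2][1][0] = -96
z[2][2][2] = 52.0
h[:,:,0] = [[-6, -16], [4, -12]]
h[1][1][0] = -12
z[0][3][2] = 75.0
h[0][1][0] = -16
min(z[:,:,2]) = -80.0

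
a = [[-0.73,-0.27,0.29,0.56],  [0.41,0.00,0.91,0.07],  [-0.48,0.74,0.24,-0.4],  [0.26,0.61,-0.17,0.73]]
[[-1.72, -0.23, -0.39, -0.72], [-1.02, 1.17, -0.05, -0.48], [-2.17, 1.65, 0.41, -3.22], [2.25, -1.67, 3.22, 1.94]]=a@[[2.47,  -0.58,  0.90,  2.38], [0.22,  0.27,  2.39,  -1.02], [-2.35,  1.69,  -0.61,  -1.77], [1.47,  -1.92,  1.95,  2.25]]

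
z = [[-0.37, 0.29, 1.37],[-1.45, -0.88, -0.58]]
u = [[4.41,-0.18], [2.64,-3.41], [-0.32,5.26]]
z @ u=[[-1.3, 6.28], [-8.53, 0.21]]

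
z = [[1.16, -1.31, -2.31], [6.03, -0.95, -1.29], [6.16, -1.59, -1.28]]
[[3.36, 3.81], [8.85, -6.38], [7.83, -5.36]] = z @ [[1.37, -1.66], [1.84, -1.96], [-1.81, -1.37]]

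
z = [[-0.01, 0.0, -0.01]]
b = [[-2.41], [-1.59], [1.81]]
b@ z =[[0.02, 0.00, 0.02], [0.02, 0.00, 0.02], [-0.02, 0.00, -0.02]]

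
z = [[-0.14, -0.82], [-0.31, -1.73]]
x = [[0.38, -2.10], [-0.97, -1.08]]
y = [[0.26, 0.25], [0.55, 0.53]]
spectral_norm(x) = 2.36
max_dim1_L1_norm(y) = 1.08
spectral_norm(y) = 0.84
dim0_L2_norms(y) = [0.61, 0.59]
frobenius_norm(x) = 2.58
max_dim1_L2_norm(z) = 1.76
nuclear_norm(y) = 0.85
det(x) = -2.45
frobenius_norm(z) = 1.94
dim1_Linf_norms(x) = [2.1, 1.08]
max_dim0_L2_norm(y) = 0.61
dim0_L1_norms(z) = [0.45, 2.55]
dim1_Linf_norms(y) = [0.26, 0.55]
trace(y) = 0.79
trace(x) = -0.70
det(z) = -0.01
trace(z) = -1.87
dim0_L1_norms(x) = [1.35, 3.18]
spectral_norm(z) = 1.94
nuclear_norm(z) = 1.95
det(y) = 0.00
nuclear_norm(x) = 3.40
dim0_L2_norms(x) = [1.04, 2.36]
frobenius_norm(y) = 0.84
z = y @ x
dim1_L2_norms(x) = [2.13, 1.45]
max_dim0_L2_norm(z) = 1.91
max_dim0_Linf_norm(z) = 1.73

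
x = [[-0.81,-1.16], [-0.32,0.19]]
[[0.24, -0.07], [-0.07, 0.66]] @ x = [[-0.17, -0.29], [-0.15, 0.21]]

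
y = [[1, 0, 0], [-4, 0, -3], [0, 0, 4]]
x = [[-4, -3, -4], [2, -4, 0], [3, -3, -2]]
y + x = [[-3, -3, -4], [-2, -4, -3], [3, -3, 2]]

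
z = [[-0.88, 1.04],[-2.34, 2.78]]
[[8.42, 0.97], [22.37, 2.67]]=z@ [[-10.50, 6.0], [-0.79, 6.01]]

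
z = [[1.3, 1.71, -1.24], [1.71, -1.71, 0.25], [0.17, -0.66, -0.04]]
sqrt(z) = [[(1.15+0.27j),  0.62-0.57j,  -0.59+0.35j],  [(0.51-0.61j),  (0.27+1.35j),  -0.26-0.23j],  [-0.06-0.11j,  -0.03+0.30j,  0.03+0.44j]]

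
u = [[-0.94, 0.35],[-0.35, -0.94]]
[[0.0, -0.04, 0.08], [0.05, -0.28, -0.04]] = u @ [[-0.02,0.14,-0.06], [-0.05,0.25,0.06]]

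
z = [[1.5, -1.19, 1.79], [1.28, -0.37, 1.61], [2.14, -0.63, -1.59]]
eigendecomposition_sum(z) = [[(-0.58+0j), -0.00-0.00j, (1.1-0j)],[(-0.42+0j), (-0-0j), (0.8-0j)],[(1.04-0j), 0j, -1.95+0.00j]] + [[(1.04-0.61j), (-0.59+0.83j), (0.34-0j)], [(0.85-1.38j), (-0.18+1.36j), (0.4-0.22j)], [(0.55-0.32j), -0.32+0.44j, 0.18-0.00j]] + [[(1.04+0.61j),  (-0.59-0.83j),  (0.34+0j)], [(0.85+1.38j),  (-0.18-1.36j),  0.40+0.22j], [0.55+0.32j,  (-0.32-0.44j),  (0.18+0j)]]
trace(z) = -0.46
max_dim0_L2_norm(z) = 2.91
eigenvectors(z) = [[0.46+0.00j,  0.50+0.27j,  0.50-0.27j], [(0.34+0j),  (0.76+0j),  (0.76-0j)], [(-0.82+0j),  (0.27+0.14j),  (0.27-0.14j)]]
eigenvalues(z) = [(-2.54+0j), (1.04+0.74j), (1.04-0.74j)]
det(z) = -4.14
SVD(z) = [[-0.76, -0.19, -0.62],[-0.59, -0.22, 0.78],[-0.28, 0.96, 0.05]] @ diag([3.3677702031786207, 2.681364642657061, 0.45891994039353406]) @ [[-0.74, 0.39, -0.55],[0.55, -0.11, -0.82],[0.38, 0.92, 0.13]]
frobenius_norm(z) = 4.33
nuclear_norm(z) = 6.51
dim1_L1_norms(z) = [4.48, 3.26, 4.36]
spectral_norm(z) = 3.37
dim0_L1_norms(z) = [4.92, 2.19, 4.99]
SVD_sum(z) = [[1.89, -0.98, 1.41], [1.46, -0.76, 1.09], [0.71, -0.37, 0.52]] + [[-0.28, 0.06, 0.42], [-0.32, 0.06, 0.48], [1.42, -0.28, -2.12]] + [[-0.11, -0.26, -0.04], [0.14, 0.33, 0.05], [0.01, 0.02, 0.00]]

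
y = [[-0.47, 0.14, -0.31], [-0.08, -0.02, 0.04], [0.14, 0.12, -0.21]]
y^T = [[-0.47, -0.08, 0.14], [0.14, -0.02, 0.12], [-0.31, 0.04, -0.21]]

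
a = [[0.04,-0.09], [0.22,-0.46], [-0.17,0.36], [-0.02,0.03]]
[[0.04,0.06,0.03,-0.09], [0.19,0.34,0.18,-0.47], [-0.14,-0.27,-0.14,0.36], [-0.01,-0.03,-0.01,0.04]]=a @ [[-0.1,  0.96,  0.32,  -0.91], [-0.45,  -0.29,  -0.23,  0.58]]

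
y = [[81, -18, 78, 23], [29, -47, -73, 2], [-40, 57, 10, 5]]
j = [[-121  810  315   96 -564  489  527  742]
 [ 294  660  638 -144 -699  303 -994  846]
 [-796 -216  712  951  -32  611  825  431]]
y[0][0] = 81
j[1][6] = -994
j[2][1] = -216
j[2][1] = -216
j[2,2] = 712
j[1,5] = 303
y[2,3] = 5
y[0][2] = 78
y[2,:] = [-40, 57, 10, 5]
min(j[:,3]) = -144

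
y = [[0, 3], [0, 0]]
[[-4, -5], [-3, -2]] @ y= [[0, -12], [0, -9]]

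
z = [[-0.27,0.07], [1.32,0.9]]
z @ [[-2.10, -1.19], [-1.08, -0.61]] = [[0.49, 0.28], [-3.74, -2.12]]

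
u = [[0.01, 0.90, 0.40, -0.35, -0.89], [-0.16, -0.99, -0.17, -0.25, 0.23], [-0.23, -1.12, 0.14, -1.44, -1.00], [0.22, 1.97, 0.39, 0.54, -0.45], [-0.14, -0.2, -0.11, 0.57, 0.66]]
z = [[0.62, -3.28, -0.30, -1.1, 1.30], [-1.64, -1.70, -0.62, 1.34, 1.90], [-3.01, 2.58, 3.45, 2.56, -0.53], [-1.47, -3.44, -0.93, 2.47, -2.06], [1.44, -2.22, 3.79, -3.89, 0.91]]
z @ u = [[0.18, 1.71, 0.19, 1.18, 0.35], [0.43, 3.16, -0.14, 3.70, 2.34], [-0.60, -3.98, -0.1, -3.48, -1.68], [1.58, 8.4, 1.06, 2.87, -1.02], [-1.49, -8.6, -0.13, -6.99, -3.23]]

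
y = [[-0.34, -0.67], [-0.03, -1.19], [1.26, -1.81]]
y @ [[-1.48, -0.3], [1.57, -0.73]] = [[-0.55,0.59], [-1.82,0.88], [-4.71,0.94]]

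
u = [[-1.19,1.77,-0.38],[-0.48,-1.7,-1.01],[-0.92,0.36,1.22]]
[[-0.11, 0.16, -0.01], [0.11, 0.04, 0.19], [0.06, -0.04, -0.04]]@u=[[0.06,-0.47,-0.13], [-0.32,0.2,0.15], [-0.02,0.16,-0.03]]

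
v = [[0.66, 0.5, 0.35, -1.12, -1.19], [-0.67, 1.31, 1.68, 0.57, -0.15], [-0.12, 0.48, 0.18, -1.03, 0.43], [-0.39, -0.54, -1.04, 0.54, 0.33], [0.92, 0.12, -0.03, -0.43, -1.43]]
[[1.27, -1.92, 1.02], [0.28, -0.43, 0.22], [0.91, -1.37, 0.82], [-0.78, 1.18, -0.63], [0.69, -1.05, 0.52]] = v @ [[0.31, -0.47, 0.29], [0.72, -1.09, 0.7], [-0.07, 0.10, -0.12], [-0.61, 0.92, -0.51], [-0.04, 0.06, 0.04]]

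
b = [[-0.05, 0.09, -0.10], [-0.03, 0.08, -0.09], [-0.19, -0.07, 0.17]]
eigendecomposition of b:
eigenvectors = [[0.36, -0.64, -0.22],[0.34, -0.46, -0.78],[-0.87, -0.61, -0.58]]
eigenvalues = [0.28, -0.08, 0.0]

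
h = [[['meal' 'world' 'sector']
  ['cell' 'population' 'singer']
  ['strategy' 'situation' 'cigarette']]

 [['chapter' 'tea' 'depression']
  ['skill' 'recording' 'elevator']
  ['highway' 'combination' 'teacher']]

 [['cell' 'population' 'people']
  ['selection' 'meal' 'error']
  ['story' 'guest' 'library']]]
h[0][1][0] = 'cell'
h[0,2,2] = 'cigarette'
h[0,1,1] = 'population'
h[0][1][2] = 'singer'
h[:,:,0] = [['meal', 'cell', 'strategy'], ['chapter', 'skill', 'highway'], ['cell', 'selection', 'story']]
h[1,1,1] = 'recording'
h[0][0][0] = 'meal'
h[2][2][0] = 'story'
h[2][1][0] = 'selection'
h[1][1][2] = 'elevator'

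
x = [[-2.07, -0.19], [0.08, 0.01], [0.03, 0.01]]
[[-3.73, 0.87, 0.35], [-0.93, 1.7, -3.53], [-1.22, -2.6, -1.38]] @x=[[7.80, 0.72], [1.96, 0.16], [2.28, 0.19]]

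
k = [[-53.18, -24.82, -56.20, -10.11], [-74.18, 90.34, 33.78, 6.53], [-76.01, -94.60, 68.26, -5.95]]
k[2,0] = -76.01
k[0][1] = -24.82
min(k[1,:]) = -74.18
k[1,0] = -74.18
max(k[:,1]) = 90.34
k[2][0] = -76.01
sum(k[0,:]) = -144.31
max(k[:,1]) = 90.34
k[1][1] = 90.34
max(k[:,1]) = 90.34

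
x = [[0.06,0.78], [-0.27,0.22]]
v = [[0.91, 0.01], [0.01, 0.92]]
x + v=[[0.97, 0.79],  [-0.26, 1.14]]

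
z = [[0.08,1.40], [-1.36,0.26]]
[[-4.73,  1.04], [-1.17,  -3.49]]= z@[[0.21, 2.68], [-3.39, 0.59]]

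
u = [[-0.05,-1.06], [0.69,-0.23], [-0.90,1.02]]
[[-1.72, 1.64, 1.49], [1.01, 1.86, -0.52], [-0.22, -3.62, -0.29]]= u@[[1.98, 2.15, -1.21], [1.53, -1.65, -1.35]]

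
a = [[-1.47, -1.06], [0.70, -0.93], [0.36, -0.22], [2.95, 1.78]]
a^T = [[-1.47,0.7,0.36,2.95],[-1.06,-0.93,-0.22,1.78]]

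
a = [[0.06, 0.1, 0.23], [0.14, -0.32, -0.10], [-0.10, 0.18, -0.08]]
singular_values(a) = [0.42, 0.26, 0.03]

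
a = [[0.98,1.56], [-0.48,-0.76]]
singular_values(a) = [2.05, 0.0]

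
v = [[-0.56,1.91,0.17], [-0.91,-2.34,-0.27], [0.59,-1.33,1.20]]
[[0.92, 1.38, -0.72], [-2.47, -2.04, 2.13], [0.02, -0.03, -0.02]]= v@[[0.83, 0.19, -0.77],  [0.69, 0.72, -0.58],  [0.37, 0.68, -0.28]]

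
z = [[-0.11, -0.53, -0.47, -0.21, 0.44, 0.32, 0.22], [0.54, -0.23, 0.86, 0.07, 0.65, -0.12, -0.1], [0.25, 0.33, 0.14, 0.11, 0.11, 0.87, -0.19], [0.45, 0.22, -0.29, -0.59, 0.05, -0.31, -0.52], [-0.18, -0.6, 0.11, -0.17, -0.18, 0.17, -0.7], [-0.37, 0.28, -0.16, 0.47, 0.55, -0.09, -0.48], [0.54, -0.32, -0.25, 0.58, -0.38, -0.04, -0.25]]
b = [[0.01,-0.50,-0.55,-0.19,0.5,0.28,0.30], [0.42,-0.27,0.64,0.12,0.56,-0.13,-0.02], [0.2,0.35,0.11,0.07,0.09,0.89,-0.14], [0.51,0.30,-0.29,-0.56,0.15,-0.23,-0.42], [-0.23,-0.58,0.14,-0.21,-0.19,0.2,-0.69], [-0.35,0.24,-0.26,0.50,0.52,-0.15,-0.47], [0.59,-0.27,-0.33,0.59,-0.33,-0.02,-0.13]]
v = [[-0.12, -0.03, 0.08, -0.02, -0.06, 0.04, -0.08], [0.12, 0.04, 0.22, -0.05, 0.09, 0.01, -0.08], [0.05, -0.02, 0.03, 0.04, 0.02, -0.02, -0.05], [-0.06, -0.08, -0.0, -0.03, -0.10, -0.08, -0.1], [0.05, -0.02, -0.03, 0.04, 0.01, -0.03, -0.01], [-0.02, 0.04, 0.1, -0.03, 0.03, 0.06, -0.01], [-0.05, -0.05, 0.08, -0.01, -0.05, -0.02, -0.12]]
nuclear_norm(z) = 7.16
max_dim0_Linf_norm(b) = 0.89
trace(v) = -0.13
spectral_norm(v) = 0.32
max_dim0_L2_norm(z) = 1.08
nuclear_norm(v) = 0.84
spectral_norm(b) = 1.01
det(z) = 1.09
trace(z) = -1.31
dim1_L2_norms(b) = [1.0, 1.0, 1.0, 1.0, 1.0, 1.01, 1.0]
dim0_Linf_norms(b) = [0.59, 0.58, 0.64, 0.59, 0.56, 0.89, 0.69]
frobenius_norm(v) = 0.46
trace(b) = -1.18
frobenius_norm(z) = 2.74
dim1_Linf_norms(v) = [0.12, 0.22, 0.05, 0.1, 0.05, 0.1, 0.12]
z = v + b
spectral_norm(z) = 1.27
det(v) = -0.00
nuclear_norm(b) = 7.02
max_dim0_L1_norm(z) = 2.51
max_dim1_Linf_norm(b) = 0.89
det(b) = 1.02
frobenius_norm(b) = 2.65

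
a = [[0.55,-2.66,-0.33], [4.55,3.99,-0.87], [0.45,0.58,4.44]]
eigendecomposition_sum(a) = [[(0.2+2.19j), (-1.36+1j), (-0.52-0.01j)], [(2.44-1.66j), (2.05+0.94j), (0.33+0.61j)], [-0.22-0.34j, (0.13-0.28j), (0.08-0.04j)]] + [[(0.2-2.19j), -1.36-1.00j, (-0.52+0.01j)], [2.44+1.66j, 2.05-0.94j, (0.33-0.61j)], [(-0.22+0.34j), 0.13+0.28j, (0.08+0.04j)]] + [[(0.15+0j), 0.05+0.00j, (0.71+0j)], [-0.32-0.00j, (-0.11-0j), (-1.53-0j)], [(0.89+0j), 0.32+0.00j, (4.27+0j)]]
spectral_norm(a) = 6.27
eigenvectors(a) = [[0.29-0.52j, (0.29+0.52j), 0.15+0.00j], [-0.80+0.00j, (-0.8-0j), -0.33+0.00j], [(-0+0.11j), (-0-0.11j), 0.93+0.00j]]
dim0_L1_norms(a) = [5.55, 7.23, 5.64]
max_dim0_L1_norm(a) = 7.23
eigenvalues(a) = [(2.34+3.09j), (2.34-3.09j), (4.31+0j)]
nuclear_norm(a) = 13.08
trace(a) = 8.98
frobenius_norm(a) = 8.07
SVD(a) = [[0.24, 0.15, 0.96], [-0.97, 0.1, 0.23], [-0.06, -0.98, 0.17]] @ diag([6.274752274258702, 4.540739858679824, 2.2645453036937844]) @ [[-0.69, -0.72, 0.08], [0.02, -0.13, -0.99], [0.73, -0.68, 0.10]]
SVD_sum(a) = [[-1.04, -1.10, 0.12],[4.16, 4.40, -0.48],[0.26, 0.27, -0.03]] + [[0.01, -0.08, -0.67], [0.01, -0.06, -0.44], [-0.09, 0.56, 4.43]] + [[1.58, -1.47, 0.22], [0.38, -0.35, 0.05], [0.28, -0.26, 0.04]]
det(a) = 64.52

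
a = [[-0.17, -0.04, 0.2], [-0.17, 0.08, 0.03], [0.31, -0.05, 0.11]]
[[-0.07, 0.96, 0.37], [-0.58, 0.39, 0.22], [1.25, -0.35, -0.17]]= a @ [[3.10,  -2.24,  -0.90], [-1.42,  -0.92,  0.44], [2.0,  2.69,  1.18]]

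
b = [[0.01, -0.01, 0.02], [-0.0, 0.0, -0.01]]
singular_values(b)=[0.03, 0.01]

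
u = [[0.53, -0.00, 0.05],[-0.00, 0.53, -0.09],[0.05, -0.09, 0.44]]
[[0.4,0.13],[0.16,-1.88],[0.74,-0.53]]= u @ [[0.6, 0.43], [0.6, -3.90], [1.73, -2.05]]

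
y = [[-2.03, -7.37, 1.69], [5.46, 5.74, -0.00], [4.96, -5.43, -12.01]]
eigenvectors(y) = [[-0.13+0.00j,-0.70+0.00j,-0.70-0.00j], [0.04+0.00j,0.32+0.50j,(0.32-0.5j)], [0.99+0.00j,-0.38-0.05j,(-0.38+0.05j)]]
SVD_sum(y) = [[0.42, -0.62, -1.12],[-0.29, 0.43, 0.79],[4.34, -6.43, -11.69]] + [[-4.07, -5.96, 1.77], [4.16, 6.09, -1.81], [0.67, 0.98, -0.29]] + [[1.62, -0.80, 1.04], [1.59, -0.78, 1.02], [-0.05, 0.02, -0.03]]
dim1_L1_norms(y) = [11.09, 11.2, 22.4]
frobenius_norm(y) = 17.95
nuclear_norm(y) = 27.74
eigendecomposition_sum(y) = [[-0.79+0.00j, (0.14-0j), 1.56+0.00j],[0.23-0.00j, (-0.04+0j), (-0.46-0j)],[6.07-0.00j, (-1.11+0j), (-12.03-0j)]] + [[(-0.62+3.25j), (-3.76+1.62j), 0.06+0.36j], [(2.61-1.05j), (2.89+1.95j), 0.23-0.21j], [-0.55+1.73j, (-2.16+0.64j), 0.01+0.20j]] + [[-0.62-3.25j, -3.76-1.62j, (0.06-0.36j)], [(2.61+1.05j), (2.89-1.95j), (0.23+0.21j)], [(-0.55-1.73j), -2.16-0.64j, (0.01-0.2j)]]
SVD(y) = [[0.10,0.69,0.71],  [-0.07,-0.71,0.70],  [0.99,-0.11,-0.02]] @ diag([14.125386910981916, 10.691306993347286, 2.9238842981664255]) @ [[0.31,-0.46,-0.83], [-0.55,-0.80,0.24], [0.78,-0.38,0.50]]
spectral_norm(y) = 14.13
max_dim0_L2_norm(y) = 12.13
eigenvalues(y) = [(-12.86+0j), (2.28+5.4j), (2.28-5.4j)]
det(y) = -441.56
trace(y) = -8.30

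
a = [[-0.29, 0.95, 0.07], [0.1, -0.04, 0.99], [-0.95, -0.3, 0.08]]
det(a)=-0.991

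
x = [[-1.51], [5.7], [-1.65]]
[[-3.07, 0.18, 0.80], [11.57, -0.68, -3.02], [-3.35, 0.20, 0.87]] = x@ [[2.03, -0.12, -0.53]]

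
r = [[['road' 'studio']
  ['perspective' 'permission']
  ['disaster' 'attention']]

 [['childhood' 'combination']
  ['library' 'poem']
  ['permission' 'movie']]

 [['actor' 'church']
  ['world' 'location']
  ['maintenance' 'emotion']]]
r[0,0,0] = 'road'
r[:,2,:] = [['disaster', 'attention'], ['permission', 'movie'], ['maintenance', 'emotion']]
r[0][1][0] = 'perspective'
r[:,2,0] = ['disaster', 'permission', 'maintenance']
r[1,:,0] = ['childhood', 'library', 'permission']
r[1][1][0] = 'library'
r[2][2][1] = 'emotion'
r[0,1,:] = ['perspective', 'permission']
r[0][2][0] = 'disaster'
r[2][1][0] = 'world'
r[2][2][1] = 'emotion'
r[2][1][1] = 'location'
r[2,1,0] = 'world'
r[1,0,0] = 'childhood'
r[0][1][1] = 'permission'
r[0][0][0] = 'road'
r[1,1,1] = 'poem'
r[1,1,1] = 'poem'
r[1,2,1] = 'movie'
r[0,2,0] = 'disaster'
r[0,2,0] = 'disaster'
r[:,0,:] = [['road', 'studio'], ['childhood', 'combination'], ['actor', 'church']]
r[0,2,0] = 'disaster'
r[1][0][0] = 'childhood'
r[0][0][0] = 'road'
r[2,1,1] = 'location'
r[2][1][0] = 'world'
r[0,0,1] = 'studio'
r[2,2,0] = 'maintenance'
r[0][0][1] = 'studio'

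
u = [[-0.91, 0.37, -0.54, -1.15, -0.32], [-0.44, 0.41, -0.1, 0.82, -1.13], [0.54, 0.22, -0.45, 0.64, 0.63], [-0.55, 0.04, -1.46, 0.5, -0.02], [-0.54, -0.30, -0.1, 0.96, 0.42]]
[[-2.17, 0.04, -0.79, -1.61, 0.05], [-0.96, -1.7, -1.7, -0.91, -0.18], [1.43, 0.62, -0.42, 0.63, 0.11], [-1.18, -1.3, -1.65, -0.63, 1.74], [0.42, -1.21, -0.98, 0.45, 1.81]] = u @ [[0.91, 0.9, 1.07, 0.62, -1.1], [0.49, 1.0, -1.35, -0.72, -1.30], [0.70, 0.29, 0.42, 0.3, -0.63], [0.69, -0.81, -0.79, 0.38, 0.55], [1.11, 0.90, -0.01, 0.55, 0.57]]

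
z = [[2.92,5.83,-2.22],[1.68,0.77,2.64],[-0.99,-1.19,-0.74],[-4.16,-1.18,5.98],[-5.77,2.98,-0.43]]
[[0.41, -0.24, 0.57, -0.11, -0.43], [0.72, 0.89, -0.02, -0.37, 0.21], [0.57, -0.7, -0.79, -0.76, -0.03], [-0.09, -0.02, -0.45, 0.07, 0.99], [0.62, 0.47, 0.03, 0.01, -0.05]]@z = [[3.17,0.38,-2.44],[3.94,5.97,-1.54],[4.61,4.53,-7.06],[-5.85,2.86,0.47],[2.82,3.78,-0.08]]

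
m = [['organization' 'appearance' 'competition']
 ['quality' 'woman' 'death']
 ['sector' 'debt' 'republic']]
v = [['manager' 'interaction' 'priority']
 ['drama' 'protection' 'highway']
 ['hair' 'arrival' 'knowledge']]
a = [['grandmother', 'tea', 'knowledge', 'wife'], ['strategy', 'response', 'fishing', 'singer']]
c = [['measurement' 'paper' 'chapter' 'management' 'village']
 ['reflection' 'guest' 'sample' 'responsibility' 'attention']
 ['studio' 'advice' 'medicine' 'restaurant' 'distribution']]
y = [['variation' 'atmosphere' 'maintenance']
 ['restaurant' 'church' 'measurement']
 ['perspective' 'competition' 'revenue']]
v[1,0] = 'drama'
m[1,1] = 'woman'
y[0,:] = ['variation', 'atmosphere', 'maintenance']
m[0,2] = 'competition'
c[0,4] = 'village'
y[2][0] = 'perspective'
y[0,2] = 'maintenance'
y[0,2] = 'maintenance'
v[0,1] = 'interaction'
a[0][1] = 'tea'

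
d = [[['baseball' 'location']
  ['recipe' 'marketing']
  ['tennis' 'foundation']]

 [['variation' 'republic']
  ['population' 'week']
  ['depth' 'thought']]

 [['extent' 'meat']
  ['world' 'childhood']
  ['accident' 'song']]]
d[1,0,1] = 'republic'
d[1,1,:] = ['population', 'week']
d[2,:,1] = ['meat', 'childhood', 'song']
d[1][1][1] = 'week'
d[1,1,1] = 'week'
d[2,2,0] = 'accident'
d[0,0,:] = ['baseball', 'location']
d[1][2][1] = 'thought'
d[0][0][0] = 'baseball'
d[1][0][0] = 'variation'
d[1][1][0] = 'population'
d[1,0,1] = 'republic'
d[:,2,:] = [['tennis', 'foundation'], ['depth', 'thought'], ['accident', 'song']]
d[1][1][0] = 'population'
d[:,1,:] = [['recipe', 'marketing'], ['population', 'week'], ['world', 'childhood']]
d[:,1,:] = [['recipe', 'marketing'], ['population', 'week'], ['world', 'childhood']]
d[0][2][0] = 'tennis'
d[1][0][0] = 'variation'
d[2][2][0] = 'accident'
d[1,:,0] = ['variation', 'population', 'depth']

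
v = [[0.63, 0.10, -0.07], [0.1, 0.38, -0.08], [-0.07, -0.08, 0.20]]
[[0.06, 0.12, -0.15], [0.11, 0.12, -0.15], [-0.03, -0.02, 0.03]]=v@[[0.05, 0.15, -0.19], [0.27, 0.28, -0.36], [-0.01, 0.06, -0.08]]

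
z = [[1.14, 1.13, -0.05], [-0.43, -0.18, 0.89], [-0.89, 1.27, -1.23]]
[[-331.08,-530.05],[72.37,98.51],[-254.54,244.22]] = z @[[-57.43, -343.22], [-234.78, -126.38], [6.08, -80.70]]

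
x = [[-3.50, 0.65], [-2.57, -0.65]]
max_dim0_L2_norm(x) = 4.34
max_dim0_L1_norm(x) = 6.07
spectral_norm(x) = 4.34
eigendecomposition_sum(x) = [[-4.51, 1.45], [-5.73, 1.84]] + [[1.01, -0.80], [3.16, -2.49]]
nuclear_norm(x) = 5.25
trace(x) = -4.15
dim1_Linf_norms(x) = [3.5, 2.57]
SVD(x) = [[-0.81, -0.59], [-0.59, 0.81]] @ diag([4.344556036949081, 0.9081480285775496]) @ [[1.0, -0.03], [-0.03, -1.0]]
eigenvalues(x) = [-2.68, -1.47]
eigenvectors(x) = [[-0.62, -0.31], [-0.79, -0.95]]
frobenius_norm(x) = 4.44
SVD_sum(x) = [[-3.52,0.12], [-2.55,0.09]] + [[0.02, 0.53], [-0.02, -0.74]]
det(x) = 3.95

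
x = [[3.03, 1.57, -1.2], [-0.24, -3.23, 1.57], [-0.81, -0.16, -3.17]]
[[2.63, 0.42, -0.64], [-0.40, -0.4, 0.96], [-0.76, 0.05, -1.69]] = x@ [[0.84,  0.07,  0.02], [0.07,  0.10,  -0.04], [0.02,  -0.04,  0.53]]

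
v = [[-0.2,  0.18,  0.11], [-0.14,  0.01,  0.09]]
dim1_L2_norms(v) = [0.29, 0.17]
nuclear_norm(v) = 0.41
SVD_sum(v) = [[-0.22, 0.15, 0.12], [-0.11, 0.08, 0.06]] + [[0.02, 0.03, -0.01], [-0.03, -0.07, 0.03]]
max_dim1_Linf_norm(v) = 0.2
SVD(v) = [[-0.89, -0.46], [-0.46, 0.89]] @ diag([0.32393413210884, 0.0858293542728394]) @ [[0.75, -0.51, -0.43], [-0.38, -0.86, 0.35]]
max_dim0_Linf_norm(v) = 0.2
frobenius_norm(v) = 0.34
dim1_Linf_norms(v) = [0.2, 0.14]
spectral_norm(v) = 0.32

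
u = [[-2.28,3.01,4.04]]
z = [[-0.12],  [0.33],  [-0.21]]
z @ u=[[0.27, -0.36, -0.48],  [-0.75, 0.99, 1.33],  [0.48, -0.63, -0.85]]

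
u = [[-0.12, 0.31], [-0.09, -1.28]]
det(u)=0.181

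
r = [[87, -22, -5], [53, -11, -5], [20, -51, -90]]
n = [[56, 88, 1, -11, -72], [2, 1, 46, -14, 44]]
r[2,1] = -51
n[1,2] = 46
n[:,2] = [1, 46]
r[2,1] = -51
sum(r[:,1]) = -84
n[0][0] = 56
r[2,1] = -51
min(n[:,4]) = -72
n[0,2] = 1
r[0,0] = 87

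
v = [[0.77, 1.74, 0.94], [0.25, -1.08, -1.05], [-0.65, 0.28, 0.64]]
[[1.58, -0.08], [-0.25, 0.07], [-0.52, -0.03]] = v @ [[0.71,0.23], [0.85,-0.32], [-0.47,0.32]]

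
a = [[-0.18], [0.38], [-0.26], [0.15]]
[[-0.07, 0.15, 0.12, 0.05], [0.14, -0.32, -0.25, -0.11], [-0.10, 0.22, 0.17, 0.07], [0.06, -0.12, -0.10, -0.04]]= a @ [[0.38, -0.83, -0.65, -0.28]]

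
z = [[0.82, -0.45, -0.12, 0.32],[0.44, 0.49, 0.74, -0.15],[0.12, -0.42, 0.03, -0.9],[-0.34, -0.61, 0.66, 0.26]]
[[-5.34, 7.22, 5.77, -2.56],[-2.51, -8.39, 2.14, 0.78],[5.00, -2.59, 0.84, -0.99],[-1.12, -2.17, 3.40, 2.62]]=z@[[-4.51, 2.74, 4.63, -2.80],[-0.21, -5.00, -4.04, 0.36],[-1.81, -8.58, 3.15, 2.61],[-6.12, 5.29, 1.67, 0.65]]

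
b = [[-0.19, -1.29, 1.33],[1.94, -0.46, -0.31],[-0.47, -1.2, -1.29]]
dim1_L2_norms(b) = [1.86, 2.02, 1.82]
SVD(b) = [[-0.28, -0.85, 0.45],  [0.96, -0.28, 0.06],  [0.08, 0.45, 0.89]] @ diag([2.0321002283026197, 1.85682860012487, 1.8133273868473823]) @ [[0.92, -0.08, -0.38], [-0.32, 0.37, -0.87], [-0.21, -0.93, -0.31]]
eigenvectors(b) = [[-0.67+0.00j, (-0.67-0j), (-0.25+0j)], [-0.09+0.63j, (-0.09-0.63j), (0.51+0j)], [(-0.17-0.34j), (-0.17+0.34j), (0.82+0j)]]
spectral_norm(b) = 2.03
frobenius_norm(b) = 3.30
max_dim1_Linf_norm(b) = 1.94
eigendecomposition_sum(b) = [[(-0.03+0.88j), -0.75+0.10j, (0.46+0.21j)], [0.83+0.15j, -0.01+0.73j, (0.26-0.41j)], [-0.45+0.21j, -0.25-0.36j, (0.02+0.29j)]] + [[-0.03-0.88j, (-0.75-0.1j), 0.46-0.21j], [0.83-0.15j, (-0.01-0.73j), 0.26+0.41j], [-0.45-0.21j, (-0.25+0.36j), (0.02-0.29j)]] + [[(-0.13-0j), (0.22+0j), (0.4-0j)], [(0.28+0j), -0.44-0.00j, (-0.83+0j)], [0.44+0.00j, -0.71-0.00j, -1.32+0.00j]]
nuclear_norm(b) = 5.70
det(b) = -6.84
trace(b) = -1.94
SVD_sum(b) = [[-0.53, 0.05, 0.22],[1.79, -0.16, -0.73],[0.14, -0.01, -0.06]] + [[0.51, -0.58, 1.37], [0.17, -0.19, 0.46], [-0.27, 0.31, -0.73]] + [[-0.17, -0.76, -0.26], [-0.02, -0.1, -0.04], [-0.34, -1.49, -0.51]]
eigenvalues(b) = [(-0.02+1.9j), (-0.02-1.9j), (-1.9+0j)]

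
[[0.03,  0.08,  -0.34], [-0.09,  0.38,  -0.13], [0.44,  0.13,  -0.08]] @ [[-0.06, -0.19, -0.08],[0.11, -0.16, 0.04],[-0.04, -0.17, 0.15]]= [[0.02, 0.04, -0.05], [0.05, -0.02, 0.0], [-0.01, -0.09, -0.04]]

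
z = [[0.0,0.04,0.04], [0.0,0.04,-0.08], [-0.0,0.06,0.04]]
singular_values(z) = [0.1, 0.08, 0.0]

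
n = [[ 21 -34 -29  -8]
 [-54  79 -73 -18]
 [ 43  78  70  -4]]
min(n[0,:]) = -34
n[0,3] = -8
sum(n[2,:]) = 187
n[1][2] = -73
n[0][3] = -8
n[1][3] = -18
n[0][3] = -8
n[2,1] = 78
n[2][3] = -4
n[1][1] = 79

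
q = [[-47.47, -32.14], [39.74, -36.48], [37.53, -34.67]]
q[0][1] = -32.14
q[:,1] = [-32.14, -36.48, -34.67]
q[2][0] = 37.53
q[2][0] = 37.53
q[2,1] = -34.67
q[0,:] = [-47.47, -32.14]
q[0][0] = -47.47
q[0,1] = -32.14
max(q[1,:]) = 39.74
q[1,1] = -36.48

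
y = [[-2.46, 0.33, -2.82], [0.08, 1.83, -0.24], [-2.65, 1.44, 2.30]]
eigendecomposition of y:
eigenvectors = [[0.92, -0.44, 0.37],[0.00, -0.16, 0.78],[0.40, 0.88, -0.5]]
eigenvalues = [-3.7, 3.35, 2.02]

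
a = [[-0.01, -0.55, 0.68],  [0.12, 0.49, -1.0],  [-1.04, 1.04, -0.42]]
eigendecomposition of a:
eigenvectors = [[(0.55+0j), (-0.21-0.34j), (-0.21+0.34j)], [(0.69+0j), (0.14+0.54j), 0.14-0.54j], [0.48+0.00j, (0.72+0j), 0.72-0.00j]]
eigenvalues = [(-0.11+0j), (0.08+1.27j), (0.08-1.27j)]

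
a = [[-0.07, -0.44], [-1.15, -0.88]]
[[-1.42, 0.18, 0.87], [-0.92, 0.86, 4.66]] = a@[[-1.89, -0.49, -2.89], [3.52, -0.34, -1.52]]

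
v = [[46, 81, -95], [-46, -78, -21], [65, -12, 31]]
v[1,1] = -78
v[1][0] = -46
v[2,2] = 31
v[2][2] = 31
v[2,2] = 31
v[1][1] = -78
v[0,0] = 46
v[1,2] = -21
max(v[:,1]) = 81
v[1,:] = [-46, -78, -21]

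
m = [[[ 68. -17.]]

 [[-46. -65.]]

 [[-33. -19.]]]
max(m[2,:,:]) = -19.0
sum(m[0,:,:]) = 51.0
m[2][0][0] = -33.0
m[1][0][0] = -46.0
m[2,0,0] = -33.0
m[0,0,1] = -17.0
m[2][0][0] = -33.0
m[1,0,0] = -46.0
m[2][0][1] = -19.0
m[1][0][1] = -65.0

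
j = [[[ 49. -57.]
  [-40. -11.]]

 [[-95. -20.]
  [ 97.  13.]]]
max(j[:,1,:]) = 97.0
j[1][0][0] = -95.0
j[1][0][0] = -95.0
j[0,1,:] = [-40.0, -11.0]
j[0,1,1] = -11.0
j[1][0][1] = -20.0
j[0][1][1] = -11.0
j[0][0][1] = -57.0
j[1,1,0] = 97.0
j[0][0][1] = -57.0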